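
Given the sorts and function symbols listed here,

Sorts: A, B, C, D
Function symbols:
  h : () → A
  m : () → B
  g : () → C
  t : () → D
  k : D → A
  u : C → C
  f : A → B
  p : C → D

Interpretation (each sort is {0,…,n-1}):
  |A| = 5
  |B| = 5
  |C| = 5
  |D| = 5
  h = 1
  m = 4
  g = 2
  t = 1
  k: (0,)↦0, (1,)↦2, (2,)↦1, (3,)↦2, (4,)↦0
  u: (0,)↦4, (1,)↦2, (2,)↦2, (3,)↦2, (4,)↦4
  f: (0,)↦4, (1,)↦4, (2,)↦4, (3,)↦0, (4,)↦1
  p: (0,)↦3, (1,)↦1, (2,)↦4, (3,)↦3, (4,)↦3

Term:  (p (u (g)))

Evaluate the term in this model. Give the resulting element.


value = 4

  g = 2
  (u (g)) = u(2,) = 2
  (p (u (g))) = p(2,) = 4


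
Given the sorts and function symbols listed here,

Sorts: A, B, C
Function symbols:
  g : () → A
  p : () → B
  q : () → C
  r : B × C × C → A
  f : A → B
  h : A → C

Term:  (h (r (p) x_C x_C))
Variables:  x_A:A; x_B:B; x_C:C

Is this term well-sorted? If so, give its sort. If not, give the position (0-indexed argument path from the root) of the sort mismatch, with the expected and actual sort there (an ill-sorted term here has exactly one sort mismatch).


well-sorted; sort = C

    (p) : B
    x_C : C
    x_C : C
  (r (p) x_C x_C) : A
(h (r (p) x_C x_C)) : C


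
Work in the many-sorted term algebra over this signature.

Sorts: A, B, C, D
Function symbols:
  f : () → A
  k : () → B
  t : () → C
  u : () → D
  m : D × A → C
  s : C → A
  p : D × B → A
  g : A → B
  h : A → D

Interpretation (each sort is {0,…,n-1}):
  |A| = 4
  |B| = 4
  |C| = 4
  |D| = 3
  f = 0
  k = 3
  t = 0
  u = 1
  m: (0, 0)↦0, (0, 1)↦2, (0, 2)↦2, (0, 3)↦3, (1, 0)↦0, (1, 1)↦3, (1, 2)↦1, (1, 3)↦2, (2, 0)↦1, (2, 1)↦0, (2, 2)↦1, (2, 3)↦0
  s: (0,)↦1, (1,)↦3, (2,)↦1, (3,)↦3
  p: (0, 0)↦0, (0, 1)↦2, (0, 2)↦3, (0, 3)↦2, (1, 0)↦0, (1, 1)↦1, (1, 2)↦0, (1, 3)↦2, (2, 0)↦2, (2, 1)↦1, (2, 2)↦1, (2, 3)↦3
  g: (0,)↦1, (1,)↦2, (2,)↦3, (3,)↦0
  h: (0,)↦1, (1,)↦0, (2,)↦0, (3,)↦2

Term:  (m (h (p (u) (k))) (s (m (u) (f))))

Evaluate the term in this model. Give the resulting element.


  u = 1
  k = 3
  (p (u) (k)) = p(1, 3) = 2
  (h (p (u) (k))) = h(2,) = 0
  u = 1
  f = 0
  (m (u) (f)) = m(1, 0) = 0
  (s (m (u) (f))) = s(0,) = 1
  (m (h (p (u) (k))) (s (m (u) (f)))) = m(0, 1) = 2

value = 2


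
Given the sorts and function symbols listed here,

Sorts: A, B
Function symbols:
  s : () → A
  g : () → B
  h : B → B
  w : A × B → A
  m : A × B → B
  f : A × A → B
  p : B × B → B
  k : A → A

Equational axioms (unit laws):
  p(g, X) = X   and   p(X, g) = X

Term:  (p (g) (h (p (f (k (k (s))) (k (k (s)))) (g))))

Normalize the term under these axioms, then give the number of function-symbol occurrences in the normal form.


1. (p (g) (h (p (f (k (k (s))) (k (k (s)))) (g))))  →  (h (p (f (k (k (s))) (k (k (s)))) (g)))
2. (h (p (f (k (k (s))) (k (k (s)))) (g)))  →  (h (f (k (k (s))) (k (k (s)))))
normal form: (h (f (k (k (s))) (k (k (s)))))

size = 8


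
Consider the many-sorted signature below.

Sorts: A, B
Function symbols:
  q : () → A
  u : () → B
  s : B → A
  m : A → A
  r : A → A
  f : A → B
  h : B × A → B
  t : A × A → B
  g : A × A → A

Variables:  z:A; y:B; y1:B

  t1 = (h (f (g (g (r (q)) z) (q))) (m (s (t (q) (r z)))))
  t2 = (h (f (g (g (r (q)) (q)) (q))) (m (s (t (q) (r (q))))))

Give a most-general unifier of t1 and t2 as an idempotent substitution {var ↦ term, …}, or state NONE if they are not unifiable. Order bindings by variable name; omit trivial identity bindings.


{z ↦ (q)}


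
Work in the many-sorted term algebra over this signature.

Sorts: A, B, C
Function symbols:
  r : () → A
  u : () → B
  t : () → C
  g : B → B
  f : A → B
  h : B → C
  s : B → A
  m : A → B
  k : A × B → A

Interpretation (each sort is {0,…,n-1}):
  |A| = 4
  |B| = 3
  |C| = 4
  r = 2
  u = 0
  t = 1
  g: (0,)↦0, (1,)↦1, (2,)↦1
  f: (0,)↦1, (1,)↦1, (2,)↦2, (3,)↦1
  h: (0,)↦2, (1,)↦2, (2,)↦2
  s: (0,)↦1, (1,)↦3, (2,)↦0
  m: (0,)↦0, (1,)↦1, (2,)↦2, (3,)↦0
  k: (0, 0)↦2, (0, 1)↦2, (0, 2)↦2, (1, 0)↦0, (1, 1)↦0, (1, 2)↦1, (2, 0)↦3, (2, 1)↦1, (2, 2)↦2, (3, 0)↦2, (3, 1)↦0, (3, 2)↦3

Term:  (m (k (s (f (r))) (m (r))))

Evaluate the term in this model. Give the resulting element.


  r = 2
  (f (r)) = f(2,) = 2
  (s (f (r))) = s(2,) = 0
  r = 2
  (m (r)) = m(2,) = 2
  (k (s (f (r))) (m (r))) = k(0, 2) = 2
  (m (k (s (f (r))) (m (r)))) = m(2,) = 2

value = 2


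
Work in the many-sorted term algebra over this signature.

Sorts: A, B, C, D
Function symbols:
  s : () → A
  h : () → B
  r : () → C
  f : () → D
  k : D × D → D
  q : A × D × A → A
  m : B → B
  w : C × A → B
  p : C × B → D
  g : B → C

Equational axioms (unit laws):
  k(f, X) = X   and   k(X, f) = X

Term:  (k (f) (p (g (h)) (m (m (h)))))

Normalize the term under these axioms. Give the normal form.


normal form = (p (g (h)) (m (m (h))))

1. (k (f) (p (g (h)) (m (m (h)))))  →  (p (g (h)) (m (m (h))))


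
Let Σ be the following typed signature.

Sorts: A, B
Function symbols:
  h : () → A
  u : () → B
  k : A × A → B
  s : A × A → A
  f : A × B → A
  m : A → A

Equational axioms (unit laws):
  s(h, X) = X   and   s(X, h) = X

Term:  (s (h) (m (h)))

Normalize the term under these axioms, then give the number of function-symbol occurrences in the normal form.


1. (s (h) (m (h)))  →  (m (h))
normal form: (m (h))

size = 2


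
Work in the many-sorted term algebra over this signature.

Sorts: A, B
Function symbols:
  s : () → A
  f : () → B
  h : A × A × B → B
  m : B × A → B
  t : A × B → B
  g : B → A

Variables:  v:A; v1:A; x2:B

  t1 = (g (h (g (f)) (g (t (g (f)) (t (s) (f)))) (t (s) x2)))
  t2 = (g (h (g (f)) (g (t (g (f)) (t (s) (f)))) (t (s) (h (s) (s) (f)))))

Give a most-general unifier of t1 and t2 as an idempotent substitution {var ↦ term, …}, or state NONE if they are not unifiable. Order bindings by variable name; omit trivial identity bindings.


{x2 ↦ (h (s) (s) (f))}


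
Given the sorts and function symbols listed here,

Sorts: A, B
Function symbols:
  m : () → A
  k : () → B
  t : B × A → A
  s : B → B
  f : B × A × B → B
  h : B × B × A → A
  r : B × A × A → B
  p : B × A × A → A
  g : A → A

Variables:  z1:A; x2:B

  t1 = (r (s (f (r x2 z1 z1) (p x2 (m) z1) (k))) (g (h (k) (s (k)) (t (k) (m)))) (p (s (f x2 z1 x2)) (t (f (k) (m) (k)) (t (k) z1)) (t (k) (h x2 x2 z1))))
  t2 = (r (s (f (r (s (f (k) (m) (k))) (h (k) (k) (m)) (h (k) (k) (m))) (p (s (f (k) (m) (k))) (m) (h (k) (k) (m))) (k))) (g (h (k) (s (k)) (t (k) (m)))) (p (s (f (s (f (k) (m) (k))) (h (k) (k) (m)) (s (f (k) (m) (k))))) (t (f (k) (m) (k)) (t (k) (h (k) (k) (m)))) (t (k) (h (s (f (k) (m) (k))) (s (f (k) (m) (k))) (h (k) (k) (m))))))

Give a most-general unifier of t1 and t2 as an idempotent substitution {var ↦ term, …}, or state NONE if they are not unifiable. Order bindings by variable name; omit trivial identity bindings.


{x2 ↦ (s (f (k) (m) (k))), z1 ↦ (h (k) (k) (m))}


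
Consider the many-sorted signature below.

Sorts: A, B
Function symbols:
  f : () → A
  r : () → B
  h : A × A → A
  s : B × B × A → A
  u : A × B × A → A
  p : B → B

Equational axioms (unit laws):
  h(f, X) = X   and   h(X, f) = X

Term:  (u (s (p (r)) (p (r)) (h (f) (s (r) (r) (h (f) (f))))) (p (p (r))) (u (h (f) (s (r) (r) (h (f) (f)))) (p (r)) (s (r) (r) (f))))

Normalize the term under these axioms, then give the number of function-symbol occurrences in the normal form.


size = 24

1. (u (s (p (r)) (p (r)) (h (f) (s (r) (r) (h (f) (f))))) (p (p (r))) (u (h (f) (s (r) (r) (h (f) (f)))) (p (r)) (s (r) (r) (f))))  →  (u (s (p (r)) (p (r)) (s (r) (r) (h (f) (f)))) (p (p (r))) (u (h (f) (s (r) (r) (h (f) (f)))) (p (r)) (s (r) (r) (f))))
2. (u (s (p (r)) (p (r)) (s (r) (r) (h (f) (f)))) (p (p (r))) (u (h (f) (s (r) (r) (h (f) (f)))) (p (r)) (s (r) (r) (f))))  →  (u (s (p (r)) (p (r)) (s (r) (r) (f))) (p (p (r))) (u (h (f) (s (r) (r) (h (f) (f)))) (p (r)) (s (r) (r) (f))))
3. (u (s (p (r)) (p (r)) (s (r) (r) (f))) (p (p (r))) (u (h (f) (s (r) (r) (h (f) (f)))) (p (r)) (s (r) (r) (f))))  →  (u (s (p (r)) (p (r)) (s (r) (r) (f))) (p (p (r))) (u (s (r) (r) (h (f) (f))) (p (r)) (s (r) (r) (f))))
4. (u (s (p (r)) (p (r)) (s (r) (r) (f))) (p (p (r))) (u (s (r) (r) (h (f) (f))) (p (r)) (s (r) (r) (f))))  →  (u (s (p (r)) (p (r)) (s (r) (r) (f))) (p (p (r))) (u (s (r) (r) (f)) (p (r)) (s (r) (r) (f))))
normal form: (u (s (p (r)) (p (r)) (s (r) (r) (f))) (p (p (r))) (u (s (r) (r) (f)) (p (r)) (s (r) (r) (f))))


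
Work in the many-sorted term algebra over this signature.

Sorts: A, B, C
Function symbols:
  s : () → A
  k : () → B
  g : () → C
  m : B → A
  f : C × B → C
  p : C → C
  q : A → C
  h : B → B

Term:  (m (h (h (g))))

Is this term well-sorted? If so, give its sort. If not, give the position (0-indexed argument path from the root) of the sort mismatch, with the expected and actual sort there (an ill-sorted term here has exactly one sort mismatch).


ill-sorted at position [0, 0, 0]: expected B, got C

      (g) : C
    (h (g)) : ✗ arg 0 at [0, 0, 0] has sort C, expected B


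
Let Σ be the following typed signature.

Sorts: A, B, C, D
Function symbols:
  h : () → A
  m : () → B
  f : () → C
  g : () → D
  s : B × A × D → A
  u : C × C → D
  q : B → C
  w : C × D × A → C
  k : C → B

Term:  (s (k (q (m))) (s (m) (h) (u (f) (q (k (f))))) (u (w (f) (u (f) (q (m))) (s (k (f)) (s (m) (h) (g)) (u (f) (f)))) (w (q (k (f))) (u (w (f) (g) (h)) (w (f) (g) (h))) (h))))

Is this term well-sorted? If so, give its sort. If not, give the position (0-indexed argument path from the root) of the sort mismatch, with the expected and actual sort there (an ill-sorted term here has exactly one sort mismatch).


well-sorted; sort = A

      (m) : B
    (q (m)) : C
  (k (q (m))) : B
    (m) : B
    (h) : A
      (f) : C
          (f) : C
        (k (f)) : B
      (q (k (f))) : C
    (u (f) (q (k (f)))) : D
  (s (m) (h) (u (f) (q (k (f))))) : A
      (f) : C
        (f) : C
          (m) : B
        (q (m)) : C
      (u (f) (q (m))) : D
          (f) : C
        (k (f)) : B
          (m) : B
          (h) : A
          (g) : D
        (s (m) (h) (g)) : A
          (f) : C
          (f) : C
        (u (f) (f)) : D
      (s (k (f)) (s (m) (h) (g)) (u (f) (f))) : A
    (w (f) (u (f) (q (m))) (s (k (f)) (s (m) (h) (g)) (u (f) (f)))) : C
          (f) : C
        (k (f)) : B
      (q (k (f))) : C
          (f) : C
          (g) : D
          (h) : A
        (w (f) (g) (h)) : C
          (f) : C
          (g) : D
          (h) : A
        (w (f) (g) (h)) : C
      (u (w (f) (g) (h)) (w (f) (g) (h))) : D
      (h) : A
    (w (q (k (f))) (u (w (f) (g) (h)) (w (f) (g) (h))) (h)) : C
  (u (w (f) (u (f) (q (m))) (s (k (f)) (s (m) (h) (g)) (u (f) (f)))) (w (q (k (f))) (u (w (f) (g) (h)) (w (f) (g) (h))) (h))) : D
(s (k (q (m))) (s (m) (h) (u (f) (q (k (f))))) (u (w (f) (u (f) (q (m))) (s (k (f)) (s (m) (h) (g)) (u (f) (f)))) (w (q (k (f))) (u (w (f) (g) (h)) (w (f) (g) (h))) (h)))) : A


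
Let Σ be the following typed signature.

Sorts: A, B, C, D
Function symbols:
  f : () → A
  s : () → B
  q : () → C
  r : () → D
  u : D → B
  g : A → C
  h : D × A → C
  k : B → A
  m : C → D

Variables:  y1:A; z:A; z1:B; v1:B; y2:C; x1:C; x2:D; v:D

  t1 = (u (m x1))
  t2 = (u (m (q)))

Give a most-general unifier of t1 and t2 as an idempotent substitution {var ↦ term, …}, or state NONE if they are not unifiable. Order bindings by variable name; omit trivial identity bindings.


{x1 ↦ (q)}


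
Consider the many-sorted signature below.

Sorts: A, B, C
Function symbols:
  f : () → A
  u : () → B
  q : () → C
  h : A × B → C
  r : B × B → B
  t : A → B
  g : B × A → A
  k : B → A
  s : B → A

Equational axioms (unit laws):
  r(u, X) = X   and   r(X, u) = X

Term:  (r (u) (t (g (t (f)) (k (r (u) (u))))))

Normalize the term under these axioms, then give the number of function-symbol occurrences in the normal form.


1. (r (u) (t (g (t (f)) (k (r (u) (u))))))  →  (t (g (t (f)) (k (r (u) (u)))))
2. (t (g (t (f)) (k (r (u) (u)))))  →  (t (g (t (f)) (k (u))))
normal form: (t (g (t (f)) (k (u))))

size = 6


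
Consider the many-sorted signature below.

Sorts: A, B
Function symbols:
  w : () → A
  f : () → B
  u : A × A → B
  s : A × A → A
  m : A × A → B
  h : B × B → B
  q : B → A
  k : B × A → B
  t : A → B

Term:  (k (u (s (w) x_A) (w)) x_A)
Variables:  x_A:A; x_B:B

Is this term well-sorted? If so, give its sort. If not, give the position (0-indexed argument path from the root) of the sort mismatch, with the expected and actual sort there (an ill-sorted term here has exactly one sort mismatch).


well-sorted; sort = B

      (w) : A
      x_A : A
    (s (w) x_A) : A
    (w) : A
  (u (s (w) x_A) (w)) : B
  x_A : A
(k (u (s (w) x_A) (w)) x_A) : B


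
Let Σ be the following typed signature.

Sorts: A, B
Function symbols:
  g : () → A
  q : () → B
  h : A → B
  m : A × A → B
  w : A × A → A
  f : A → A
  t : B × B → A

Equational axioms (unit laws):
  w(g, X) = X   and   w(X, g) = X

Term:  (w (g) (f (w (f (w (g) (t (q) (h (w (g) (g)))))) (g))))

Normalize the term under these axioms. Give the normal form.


1. (w (g) (f (w (f (w (g) (t (q) (h (w (g) (g)))))) (g))))  →  (f (w (f (w (g) (t (q) (h (w (g) (g)))))) (g)))
2. (f (w (f (w (g) (t (q) (h (w (g) (g)))))) (g)))  →  (f (f (w (g) (t (q) (h (w (g) (g)))))))
3. (f (f (w (g) (t (q) (h (w (g) (g)))))))  →  (f (f (t (q) (h (w (g) (g))))))
4. (f (f (t (q) (h (w (g) (g))))))  →  (f (f (t (q) (h (g)))))

normal form = (f (f (t (q) (h (g)))))


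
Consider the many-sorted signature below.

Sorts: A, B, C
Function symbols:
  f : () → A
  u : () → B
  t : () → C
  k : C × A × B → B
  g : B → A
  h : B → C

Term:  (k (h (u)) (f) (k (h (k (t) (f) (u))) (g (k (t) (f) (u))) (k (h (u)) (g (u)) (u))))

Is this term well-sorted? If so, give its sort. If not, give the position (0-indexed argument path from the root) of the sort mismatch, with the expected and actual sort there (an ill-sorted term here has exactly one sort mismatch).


    (u) : B
  (h (u)) : C
  (f) : A
        (t) : C
        (f) : A
        (u) : B
      (k (t) (f) (u)) : B
    (h (k (t) (f) (u))) : C
        (t) : C
        (f) : A
        (u) : B
      (k (t) (f) (u)) : B
    (g (k (t) (f) (u))) : A
        (u) : B
      (h (u)) : C
        (u) : B
      (g (u)) : A
      (u) : B
    (k (h (u)) (g (u)) (u)) : B
  (k (h (k (t) (f) (u))) (g (k (t) (f) (u))) (k (h (u)) (g (u)) (u))) : B
(k (h (u)) (f) (k (h (k (t) (f) (u))) (g (k (t) (f) (u))) (k (h (u)) (g (u)) (u)))) : B

well-sorted; sort = B


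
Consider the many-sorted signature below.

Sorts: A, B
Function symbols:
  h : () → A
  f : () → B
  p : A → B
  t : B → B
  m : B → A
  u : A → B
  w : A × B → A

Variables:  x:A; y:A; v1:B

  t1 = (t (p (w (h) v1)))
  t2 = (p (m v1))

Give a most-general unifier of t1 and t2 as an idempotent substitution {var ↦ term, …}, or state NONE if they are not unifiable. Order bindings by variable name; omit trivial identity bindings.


head clash or occurs-check failure — not unifiable

NONE (not unifiable)


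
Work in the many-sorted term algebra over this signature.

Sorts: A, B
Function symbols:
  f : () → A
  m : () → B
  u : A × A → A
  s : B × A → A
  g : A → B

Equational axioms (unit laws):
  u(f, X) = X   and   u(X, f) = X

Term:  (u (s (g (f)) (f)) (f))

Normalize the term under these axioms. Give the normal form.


normal form = (s (g (f)) (f))

1. (u (s (g (f)) (f)) (f))  →  (s (g (f)) (f))


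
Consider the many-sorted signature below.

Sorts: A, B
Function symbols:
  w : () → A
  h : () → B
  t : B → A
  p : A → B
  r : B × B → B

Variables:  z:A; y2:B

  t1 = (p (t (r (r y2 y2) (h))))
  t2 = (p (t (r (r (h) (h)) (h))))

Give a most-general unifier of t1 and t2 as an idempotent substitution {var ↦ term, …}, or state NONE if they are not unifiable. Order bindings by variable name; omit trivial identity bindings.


{y2 ↦ (h)}


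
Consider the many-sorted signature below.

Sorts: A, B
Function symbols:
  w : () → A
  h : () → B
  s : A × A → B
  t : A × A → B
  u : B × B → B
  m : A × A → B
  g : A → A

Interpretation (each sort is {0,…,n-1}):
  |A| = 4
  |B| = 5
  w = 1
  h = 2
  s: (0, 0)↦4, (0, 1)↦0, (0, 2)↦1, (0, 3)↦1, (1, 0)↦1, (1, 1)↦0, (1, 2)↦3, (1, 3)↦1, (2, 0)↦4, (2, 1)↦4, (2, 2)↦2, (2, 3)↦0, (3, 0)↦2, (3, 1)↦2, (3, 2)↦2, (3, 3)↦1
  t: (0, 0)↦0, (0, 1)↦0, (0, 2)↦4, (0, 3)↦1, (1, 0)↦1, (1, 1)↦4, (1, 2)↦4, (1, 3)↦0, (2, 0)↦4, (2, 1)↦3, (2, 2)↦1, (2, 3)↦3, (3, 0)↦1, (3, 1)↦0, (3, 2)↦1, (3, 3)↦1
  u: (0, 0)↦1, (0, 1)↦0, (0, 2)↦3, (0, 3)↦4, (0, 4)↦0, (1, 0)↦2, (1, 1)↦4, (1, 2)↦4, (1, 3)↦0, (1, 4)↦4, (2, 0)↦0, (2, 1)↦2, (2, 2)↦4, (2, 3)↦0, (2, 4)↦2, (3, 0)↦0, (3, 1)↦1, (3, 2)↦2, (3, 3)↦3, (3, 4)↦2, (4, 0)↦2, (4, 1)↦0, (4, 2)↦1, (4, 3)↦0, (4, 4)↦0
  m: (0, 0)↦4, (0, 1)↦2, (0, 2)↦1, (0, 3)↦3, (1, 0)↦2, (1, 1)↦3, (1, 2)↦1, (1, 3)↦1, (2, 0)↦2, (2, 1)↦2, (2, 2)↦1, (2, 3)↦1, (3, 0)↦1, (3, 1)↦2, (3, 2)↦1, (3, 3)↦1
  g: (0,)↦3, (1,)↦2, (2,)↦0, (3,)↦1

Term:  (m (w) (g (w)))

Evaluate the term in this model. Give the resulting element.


value = 1

  w = 1
  w = 1
  (g (w)) = g(1,) = 2
  (m (w) (g (w))) = m(1, 2) = 1


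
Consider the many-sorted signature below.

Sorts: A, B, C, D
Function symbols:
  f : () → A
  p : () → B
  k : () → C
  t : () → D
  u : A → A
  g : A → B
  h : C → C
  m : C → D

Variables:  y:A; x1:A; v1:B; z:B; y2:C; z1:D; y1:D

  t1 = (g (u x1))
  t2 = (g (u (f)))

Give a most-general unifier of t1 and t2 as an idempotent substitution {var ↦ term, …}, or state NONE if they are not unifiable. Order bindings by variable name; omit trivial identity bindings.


{x1 ↦ (f)}


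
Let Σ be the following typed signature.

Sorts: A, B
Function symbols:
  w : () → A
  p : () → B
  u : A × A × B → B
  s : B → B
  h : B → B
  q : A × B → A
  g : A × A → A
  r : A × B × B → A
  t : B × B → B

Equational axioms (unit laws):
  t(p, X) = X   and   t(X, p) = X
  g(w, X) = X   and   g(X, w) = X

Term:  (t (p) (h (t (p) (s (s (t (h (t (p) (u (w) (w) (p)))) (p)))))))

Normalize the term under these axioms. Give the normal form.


1. (t (p) (h (t (p) (s (s (t (h (t (p) (u (w) (w) (p)))) (p)))))))  →  (h (t (p) (s (s (t (h (t (p) (u (w) (w) (p)))) (p))))))
2. (h (t (p) (s (s (t (h (t (p) (u (w) (w) (p)))) (p))))))  →  (h (s (s (t (h (t (p) (u (w) (w) (p)))) (p)))))
3. (h (s (s (t (h (t (p) (u (w) (w) (p)))) (p)))))  →  (h (s (s (h (t (p) (u (w) (w) (p)))))))
4. (h (s (s (h (t (p) (u (w) (w) (p)))))))  →  (h (s (s (h (u (w) (w) (p))))))

normal form = (h (s (s (h (u (w) (w) (p))))))


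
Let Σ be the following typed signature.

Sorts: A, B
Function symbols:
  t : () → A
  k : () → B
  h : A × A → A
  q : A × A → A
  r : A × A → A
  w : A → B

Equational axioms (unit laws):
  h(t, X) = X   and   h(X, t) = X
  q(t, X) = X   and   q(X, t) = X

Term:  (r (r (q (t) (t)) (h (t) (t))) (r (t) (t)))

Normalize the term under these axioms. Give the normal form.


1. (r (r (q (t) (t)) (h (t) (t))) (r (t) (t)))  →  (r (r (t) (h (t) (t))) (r (t) (t)))
2. (r (r (t) (h (t) (t))) (r (t) (t)))  →  (r (r (t) (t)) (r (t) (t)))

normal form = (r (r (t) (t)) (r (t) (t)))


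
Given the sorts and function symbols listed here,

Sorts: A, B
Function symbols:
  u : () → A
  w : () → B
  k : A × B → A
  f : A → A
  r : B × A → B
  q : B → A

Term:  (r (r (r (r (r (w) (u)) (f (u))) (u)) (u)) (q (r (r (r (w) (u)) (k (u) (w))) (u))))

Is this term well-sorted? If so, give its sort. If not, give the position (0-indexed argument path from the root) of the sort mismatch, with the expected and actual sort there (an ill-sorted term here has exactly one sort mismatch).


          (w) : B
          (u) : A
        (r (w) (u)) : B
          (u) : A
        (f (u)) : A
      (r (r (w) (u)) (f (u))) : B
      (u) : A
    (r (r (r (w) (u)) (f (u))) (u)) : B
    (u) : A
  (r (r (r (r (w) (u)) (f (u))) (u)) (u)) : B
          (w) : B
          (u) : A
        (r (w) (u)) : B
          (u) : A
          (w) : B
        (k (u) (w)) : A
      (r (r (w) (u)) (k (u) (w))) : B
      (u) : A
    (r (r (r (w) (u)) (k (u) (w))) (u)) : B
  (q (r (r (r (w) (u)) (k (u) (w))) (u))) : A
(r (r (r (r (r (w) (u)) (f (u))) (u)) (u)) (q (r (r (r (w) (u)) (k (u) (w))) (u)))) : B

well-sorted; sort = B


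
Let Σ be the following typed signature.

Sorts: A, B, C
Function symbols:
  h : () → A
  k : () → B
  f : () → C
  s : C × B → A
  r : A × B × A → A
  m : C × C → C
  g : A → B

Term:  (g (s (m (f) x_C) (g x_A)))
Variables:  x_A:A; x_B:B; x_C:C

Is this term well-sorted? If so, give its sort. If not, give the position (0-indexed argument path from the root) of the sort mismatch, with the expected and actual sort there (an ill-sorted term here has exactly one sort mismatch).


well-sorted; sort = B

      (f) : C
      x_C : C
    (m (f) x_C) : C
      x_A : A
    (g x_A) : B
  (s (m (f) x_C) (g x_A)) : A
(g (s (m (f) x_C) (g x_A))) : B


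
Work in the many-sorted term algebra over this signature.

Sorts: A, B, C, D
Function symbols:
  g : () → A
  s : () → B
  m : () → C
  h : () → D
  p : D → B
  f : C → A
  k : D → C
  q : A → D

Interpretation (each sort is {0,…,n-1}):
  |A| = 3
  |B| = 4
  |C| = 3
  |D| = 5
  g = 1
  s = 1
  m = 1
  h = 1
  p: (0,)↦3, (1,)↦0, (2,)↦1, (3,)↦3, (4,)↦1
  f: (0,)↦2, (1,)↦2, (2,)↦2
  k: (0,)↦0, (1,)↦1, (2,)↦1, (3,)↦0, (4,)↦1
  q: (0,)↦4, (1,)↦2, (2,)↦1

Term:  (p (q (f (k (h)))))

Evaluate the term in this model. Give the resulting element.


value = 0

  h = 1
  (k (h)) = k(1,) = 1
  (f (k (h))) = f(1,) = 2
  (q (f (k (h)))) = q(2,) = 1
  (p (q (f (k (h))))) = p(1,) = 0


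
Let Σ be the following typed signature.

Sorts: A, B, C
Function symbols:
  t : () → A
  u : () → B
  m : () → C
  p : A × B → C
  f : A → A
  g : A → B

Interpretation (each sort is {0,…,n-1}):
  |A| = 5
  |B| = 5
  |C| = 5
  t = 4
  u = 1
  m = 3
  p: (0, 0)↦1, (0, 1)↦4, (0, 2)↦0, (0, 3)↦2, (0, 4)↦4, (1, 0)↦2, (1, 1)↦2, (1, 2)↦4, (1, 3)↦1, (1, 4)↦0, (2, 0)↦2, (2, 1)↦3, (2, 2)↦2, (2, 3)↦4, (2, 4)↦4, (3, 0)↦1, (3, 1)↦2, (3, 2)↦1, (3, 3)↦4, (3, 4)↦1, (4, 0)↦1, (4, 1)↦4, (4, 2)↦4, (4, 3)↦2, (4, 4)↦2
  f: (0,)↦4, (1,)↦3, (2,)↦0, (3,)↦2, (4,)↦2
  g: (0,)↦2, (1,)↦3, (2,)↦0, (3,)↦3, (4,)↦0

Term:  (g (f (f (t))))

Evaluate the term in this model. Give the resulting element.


  t = 4
  (f (t)) = f(4,) = 2
  (f (f (t))) = f(2,) = 0
  (g (f (f (t)))) = g(0,) = 2

value = 2


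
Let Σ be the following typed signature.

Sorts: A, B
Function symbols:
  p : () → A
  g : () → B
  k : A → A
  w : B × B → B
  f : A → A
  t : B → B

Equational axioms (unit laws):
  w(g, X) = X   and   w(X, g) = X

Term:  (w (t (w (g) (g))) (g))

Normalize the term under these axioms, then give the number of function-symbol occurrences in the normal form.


1. (w (t (w (g) (g))) (g))  →  (t (w (g) (g)))
2. (t (w (g) (g)))  →  (t (g))
normal form: (t (g))

size = 2


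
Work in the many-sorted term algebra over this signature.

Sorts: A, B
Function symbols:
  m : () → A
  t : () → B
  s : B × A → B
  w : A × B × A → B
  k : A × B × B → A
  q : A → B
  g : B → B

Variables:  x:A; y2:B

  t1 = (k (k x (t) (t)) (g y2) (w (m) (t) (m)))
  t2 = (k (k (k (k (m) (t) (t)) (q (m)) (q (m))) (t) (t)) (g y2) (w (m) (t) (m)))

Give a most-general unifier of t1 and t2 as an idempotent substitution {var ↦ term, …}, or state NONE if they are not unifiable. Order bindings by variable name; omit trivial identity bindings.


{x ↦ (k (k (m) (t) (t)) (q (m)) (q (m)))}


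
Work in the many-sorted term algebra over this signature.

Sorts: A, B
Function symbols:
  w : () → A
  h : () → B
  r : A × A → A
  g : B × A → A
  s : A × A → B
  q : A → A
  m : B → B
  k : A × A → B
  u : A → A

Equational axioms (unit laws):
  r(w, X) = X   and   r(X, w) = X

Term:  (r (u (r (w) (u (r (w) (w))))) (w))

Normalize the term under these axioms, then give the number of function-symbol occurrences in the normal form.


size = 3

1. (r (u (r (w) (u (r (w) (w))))) (w))  →  (u (r (w) (u (r (w) (w)))))
2. (u (r (w) (u (r (w) (w)))))  →  (u (u (r (w) (w))))
3. (u (u (r (w) (w))))  →  (u (u (w)))
normal form: (u (u (w)))


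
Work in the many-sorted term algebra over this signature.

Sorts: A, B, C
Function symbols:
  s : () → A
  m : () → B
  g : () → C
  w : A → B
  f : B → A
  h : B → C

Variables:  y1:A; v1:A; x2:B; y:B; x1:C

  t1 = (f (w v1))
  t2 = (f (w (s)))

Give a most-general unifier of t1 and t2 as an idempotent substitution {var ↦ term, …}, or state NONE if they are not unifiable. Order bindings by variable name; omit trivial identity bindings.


{v1 ↦ (s)}


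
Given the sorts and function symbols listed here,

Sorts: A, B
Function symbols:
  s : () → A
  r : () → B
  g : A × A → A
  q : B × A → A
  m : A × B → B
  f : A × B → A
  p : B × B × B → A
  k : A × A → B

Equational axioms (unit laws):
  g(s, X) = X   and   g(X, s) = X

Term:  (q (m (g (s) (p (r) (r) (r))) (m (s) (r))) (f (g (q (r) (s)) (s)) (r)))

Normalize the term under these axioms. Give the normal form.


1. (q (m (g (s) (p (r) (r) (r))) (m (s) (r))) (f (g (q (r) (s)) (s)) (r)))  →  (q (m (p (r) (r) (r)) (m (s) (r))) (f (g (q (r) (s)) (s)) (r)))
2. (q (m (p (r) (r) (r)) (m (s) (r))) (f (g (q (r) (s)) (s)) (r)))  →  (q (m (p (r) (r) (r)) (m (s) (r))) (f (q (r) (s)) (r)))

normal form = (q (m (p (r) (r) (r)) (m (s) (r))) (f (q (r) (s)) (r)))


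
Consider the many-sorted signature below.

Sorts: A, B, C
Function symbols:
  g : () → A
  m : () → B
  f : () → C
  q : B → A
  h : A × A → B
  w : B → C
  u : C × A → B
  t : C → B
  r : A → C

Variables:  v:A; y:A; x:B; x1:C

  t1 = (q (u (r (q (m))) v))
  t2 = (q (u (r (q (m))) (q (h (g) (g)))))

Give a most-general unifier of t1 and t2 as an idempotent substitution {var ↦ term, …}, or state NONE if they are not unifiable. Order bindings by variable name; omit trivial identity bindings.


{v ↦ (q (h (g) (g)))}


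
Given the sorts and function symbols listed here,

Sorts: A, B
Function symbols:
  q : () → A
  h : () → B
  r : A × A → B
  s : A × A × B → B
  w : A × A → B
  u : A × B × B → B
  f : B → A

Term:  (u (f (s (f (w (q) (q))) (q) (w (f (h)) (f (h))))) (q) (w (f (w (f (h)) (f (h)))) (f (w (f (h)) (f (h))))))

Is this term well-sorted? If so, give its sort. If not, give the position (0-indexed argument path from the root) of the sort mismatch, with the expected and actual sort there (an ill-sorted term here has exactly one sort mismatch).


          (q) : A
          (q) : A
        (w (q) (q)) : B
      (f (w (q) (q))) : A
      (q) : A
          (h) : B
        (f (h)) : A
          (h) : B
        (f (h)) : A
      (w (f (h)) (f (h))) : B
    (s (f (w (q) (q))) (q) (w (f (h)) (f (h)))) : B
  (f (s (f (w (q) (q))) (q) (w (f (h)) (f (h))))) : A
  (q) : A
          (h) : B
        (f (h)) : A
          (h) : B
        (f (h)) : A
      (w (f (h)) (f (h))) : B
    (f (w (f (h)) (f (h)))) : A
          (h) : B
        (f (h)) : A
          (h) : B
        (f (h)) : A
      (w (f (h)) (f (h))) : B
    (f (w (f (h)) (f (h)))) : A
  (w (f (w (f (h)) (f (h)))) (f (w (f (h)) (f (h))))) : B
(u (f (s (f (w (q) (q))) (q) (w (f (h)) (f (h))))) (q) (w (f (w (f (h)) (f (h)))) (f (w (f (h)) (f (h)))))) : ✗ arg 1 at [1] has sort A, expected B

ill-sorted at position [1]: expected B, got A


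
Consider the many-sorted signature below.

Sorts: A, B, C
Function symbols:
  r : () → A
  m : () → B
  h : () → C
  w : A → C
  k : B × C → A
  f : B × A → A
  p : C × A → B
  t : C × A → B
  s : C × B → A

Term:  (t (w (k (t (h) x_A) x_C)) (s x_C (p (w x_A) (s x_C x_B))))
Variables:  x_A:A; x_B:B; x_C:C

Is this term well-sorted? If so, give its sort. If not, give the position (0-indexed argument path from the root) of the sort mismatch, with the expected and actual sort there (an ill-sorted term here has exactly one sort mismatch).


        (h) : C
        x_A : A
      (t (h) x_A) : B
      x_C : C
    (k (t (h) x_A) x_C) : A
  (w (k (t (h) x_A) x_C)) : C
    x_C : C
        x_A : A
      (w x_A) : C
        x_C : C
        x_B : B
      (s x_C x_B) : A
    (p (w x_A) (s x_C x_B)) : B
  (s x_C (p (w x_A) (s x_C x_B))) : A
(t (w (k (t (h) x_A) x_C)) (s x_C (p (w x_A) (s x_C x_B)))) : B

well-sorted; sort = B


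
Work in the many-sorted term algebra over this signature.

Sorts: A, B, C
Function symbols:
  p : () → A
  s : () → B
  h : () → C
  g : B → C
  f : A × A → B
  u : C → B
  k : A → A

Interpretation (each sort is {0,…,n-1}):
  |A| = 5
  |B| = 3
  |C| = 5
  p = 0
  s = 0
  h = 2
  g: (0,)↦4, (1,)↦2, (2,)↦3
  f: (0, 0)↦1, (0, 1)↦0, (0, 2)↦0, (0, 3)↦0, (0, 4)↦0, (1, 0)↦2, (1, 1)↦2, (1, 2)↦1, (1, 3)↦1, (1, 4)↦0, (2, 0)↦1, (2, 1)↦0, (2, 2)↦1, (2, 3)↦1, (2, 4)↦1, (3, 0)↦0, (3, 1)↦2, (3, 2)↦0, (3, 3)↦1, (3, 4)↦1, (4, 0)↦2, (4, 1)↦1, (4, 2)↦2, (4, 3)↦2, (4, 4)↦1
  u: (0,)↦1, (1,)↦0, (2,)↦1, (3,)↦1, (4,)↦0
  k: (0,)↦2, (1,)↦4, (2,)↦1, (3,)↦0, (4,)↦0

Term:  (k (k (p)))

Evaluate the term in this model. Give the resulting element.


value = 1

  p = 0
  (k (p)) = k(0,) = 2
  (k (k (p))) = k(2,) = 1


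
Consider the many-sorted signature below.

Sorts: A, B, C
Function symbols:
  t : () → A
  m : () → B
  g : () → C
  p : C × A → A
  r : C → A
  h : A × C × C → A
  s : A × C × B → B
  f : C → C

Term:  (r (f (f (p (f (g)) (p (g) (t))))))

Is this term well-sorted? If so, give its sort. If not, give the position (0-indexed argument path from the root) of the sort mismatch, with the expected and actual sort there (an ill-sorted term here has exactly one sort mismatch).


          (g) : C
        (f (g)) : C
          (g) : C
          (t) : A
        (p (g) (t)) : A
      (p (f (g)) (p (g) (t))) : A
    (f (p (f (g)) (p (g) (t)))) : ✗ arg 0 at [0, 0, 0] has sort A, expected C

ill-sorted at position [0, 0, 0]: expected C, got A


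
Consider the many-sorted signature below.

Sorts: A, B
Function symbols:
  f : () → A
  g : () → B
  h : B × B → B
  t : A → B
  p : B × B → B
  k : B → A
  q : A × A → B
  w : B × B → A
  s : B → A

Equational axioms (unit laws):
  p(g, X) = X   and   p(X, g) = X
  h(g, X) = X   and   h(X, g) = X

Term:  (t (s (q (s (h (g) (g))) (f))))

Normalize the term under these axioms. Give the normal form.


1. (t (s (q (s (h (g) (g))) (f))))  →  (t (s (q (s (g)) (f))))

normal form = (t (s (q (s (g)) (f))))


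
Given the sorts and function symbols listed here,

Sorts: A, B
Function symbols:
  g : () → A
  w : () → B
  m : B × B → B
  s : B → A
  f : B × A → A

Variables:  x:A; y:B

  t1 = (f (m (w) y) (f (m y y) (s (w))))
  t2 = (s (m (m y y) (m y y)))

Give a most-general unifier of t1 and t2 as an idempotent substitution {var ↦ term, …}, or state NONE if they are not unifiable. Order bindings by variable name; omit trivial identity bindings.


head clash or occurs-check failure — not unifiable

NONE (not unifiable)


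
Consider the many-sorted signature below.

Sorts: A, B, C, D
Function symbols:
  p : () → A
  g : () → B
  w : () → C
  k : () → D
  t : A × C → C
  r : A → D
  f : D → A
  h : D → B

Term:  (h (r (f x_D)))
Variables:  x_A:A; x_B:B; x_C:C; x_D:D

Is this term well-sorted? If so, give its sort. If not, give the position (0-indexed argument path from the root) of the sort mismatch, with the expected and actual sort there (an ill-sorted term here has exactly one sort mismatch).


      x_D : D
    (f x_D) : A
  (r (f x_D)) : D
(h (r (f x_D))) : B

well-sorted; sort = B


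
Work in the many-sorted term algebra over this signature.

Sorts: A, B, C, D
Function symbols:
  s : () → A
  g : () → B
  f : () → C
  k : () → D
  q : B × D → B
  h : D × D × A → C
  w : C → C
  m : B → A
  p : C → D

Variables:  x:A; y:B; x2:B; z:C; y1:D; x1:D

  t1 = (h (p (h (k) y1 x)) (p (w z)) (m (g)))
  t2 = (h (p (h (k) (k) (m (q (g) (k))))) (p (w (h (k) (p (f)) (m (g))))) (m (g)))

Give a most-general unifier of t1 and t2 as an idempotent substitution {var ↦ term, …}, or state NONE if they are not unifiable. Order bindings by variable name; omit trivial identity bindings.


{x ↦ (m (q (g) (k))), y1 ↦ (k), z ↦ (h (k) (p (f)) (m (g)))}


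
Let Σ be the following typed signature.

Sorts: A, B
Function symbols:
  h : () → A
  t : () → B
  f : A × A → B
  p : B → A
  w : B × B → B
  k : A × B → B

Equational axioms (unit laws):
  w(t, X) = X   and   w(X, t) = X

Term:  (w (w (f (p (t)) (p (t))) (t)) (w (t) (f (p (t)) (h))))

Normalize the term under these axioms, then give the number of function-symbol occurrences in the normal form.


size = 10

1. (w (w (f (p (t)) (p (t))) (t)) (w (t) (f (p (t)) (h))))  →  (w (f (p (t)) (p (t))) (w (t) (f (p (t)) (h))))
2. (w (f (p (t)) (p (t))) (w (t) (f (p (t)) (h))))  →  (w (f (p (t)) (p (t))) (f (p (t)) (h)))
normal form: (w (f (p (t)) (p (t))) (f (p (t)) (h)))


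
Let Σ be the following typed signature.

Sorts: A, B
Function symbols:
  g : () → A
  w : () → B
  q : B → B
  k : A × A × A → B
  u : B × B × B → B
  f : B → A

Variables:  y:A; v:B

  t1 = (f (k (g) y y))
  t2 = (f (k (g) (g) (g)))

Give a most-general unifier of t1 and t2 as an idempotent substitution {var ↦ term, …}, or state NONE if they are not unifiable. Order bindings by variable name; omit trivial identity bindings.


{y ↦ (g)}


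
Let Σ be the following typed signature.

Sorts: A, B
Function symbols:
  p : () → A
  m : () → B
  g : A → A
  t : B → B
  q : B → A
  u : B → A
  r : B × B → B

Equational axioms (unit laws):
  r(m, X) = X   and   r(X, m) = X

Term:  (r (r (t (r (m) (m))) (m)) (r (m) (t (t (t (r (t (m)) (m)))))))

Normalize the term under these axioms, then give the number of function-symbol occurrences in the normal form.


size = 8

1. (r (r (t (r (m) (m))) (m)) (r (m) (t (t (t (r (t (m)) (m)))))))  →  (r (t (r (m) (m))) (r (m) (t (t (t (r (t (m)) (m)))))))
2. (r (t (r (m) (m))) (r (m) (t (t (t (r (t (m)) (m)))))))  →  (r (t (m)) (r (m) (t (t (t (r (t (m)) (m)))))))
3. (r (t (m)) (r (m) (t (t (t (r (t (m)) (m)))))))  →  (r (t (m)) (t (t (t (r (t (m)) (m))))))
4. (r (t (m)) (t (t (t (r (t (m)) (m))))))  →  (r (t (m)) (t (t (t (t (m))))))
normal form: (r (t (m)) (t (t (t (t (m))))))


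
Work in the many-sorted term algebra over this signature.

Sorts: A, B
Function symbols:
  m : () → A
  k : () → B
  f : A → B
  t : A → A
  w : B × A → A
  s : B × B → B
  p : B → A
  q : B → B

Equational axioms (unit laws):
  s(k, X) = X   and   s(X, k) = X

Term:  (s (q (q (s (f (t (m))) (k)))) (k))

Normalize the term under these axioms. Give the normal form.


1. (s (q (q (s (f (t (m))) (k)))) (k))  →  (q (q (s (f (t (m))) (k))))
2. (q (q (s (f (t (m))) (k))))  →  (q (q (f (t (m)))))

normal form = (q (q (f (t (m)))))


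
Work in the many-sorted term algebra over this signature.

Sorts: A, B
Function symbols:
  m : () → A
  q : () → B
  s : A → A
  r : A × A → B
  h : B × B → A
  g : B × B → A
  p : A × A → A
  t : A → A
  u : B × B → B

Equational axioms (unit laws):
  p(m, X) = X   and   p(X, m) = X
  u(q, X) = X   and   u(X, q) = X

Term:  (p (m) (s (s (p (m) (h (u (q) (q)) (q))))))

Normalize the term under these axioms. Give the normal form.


normal form = (s (s (h (q) (q))))

1. (p (m) (s (s (p (m) (h (u (q) (q)) (q))))))  →  (s (s (p (m) (h (u (q) (q)) (q)))))
2. (s (s (p (m) (h (u (q) (q)) (q)))))  →  (s (s (h (u (q) (q)) (q))))
3. (s (s (h (u (q) (q)) (q))))  →  (s (s (h (q) (q))))


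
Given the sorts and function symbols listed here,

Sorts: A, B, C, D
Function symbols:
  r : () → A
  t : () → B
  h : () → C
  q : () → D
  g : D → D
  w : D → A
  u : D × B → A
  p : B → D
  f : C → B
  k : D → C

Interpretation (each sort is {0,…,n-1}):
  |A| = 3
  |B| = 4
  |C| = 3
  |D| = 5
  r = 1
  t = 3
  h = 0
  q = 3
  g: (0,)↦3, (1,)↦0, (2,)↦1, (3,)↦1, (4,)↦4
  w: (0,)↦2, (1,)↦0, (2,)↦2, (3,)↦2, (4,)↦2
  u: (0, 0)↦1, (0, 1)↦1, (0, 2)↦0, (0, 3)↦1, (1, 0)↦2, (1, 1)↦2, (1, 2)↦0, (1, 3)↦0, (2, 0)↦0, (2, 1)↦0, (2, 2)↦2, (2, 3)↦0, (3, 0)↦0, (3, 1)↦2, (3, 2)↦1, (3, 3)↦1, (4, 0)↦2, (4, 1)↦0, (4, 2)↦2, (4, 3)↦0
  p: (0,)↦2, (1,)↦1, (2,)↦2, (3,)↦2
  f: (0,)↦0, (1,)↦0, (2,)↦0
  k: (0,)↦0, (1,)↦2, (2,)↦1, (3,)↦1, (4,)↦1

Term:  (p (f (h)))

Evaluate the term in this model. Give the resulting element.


  h = 0
  (f (h)) = f(0,) = 0
  (p (f (h))) = p(0,) = 2

value = 2


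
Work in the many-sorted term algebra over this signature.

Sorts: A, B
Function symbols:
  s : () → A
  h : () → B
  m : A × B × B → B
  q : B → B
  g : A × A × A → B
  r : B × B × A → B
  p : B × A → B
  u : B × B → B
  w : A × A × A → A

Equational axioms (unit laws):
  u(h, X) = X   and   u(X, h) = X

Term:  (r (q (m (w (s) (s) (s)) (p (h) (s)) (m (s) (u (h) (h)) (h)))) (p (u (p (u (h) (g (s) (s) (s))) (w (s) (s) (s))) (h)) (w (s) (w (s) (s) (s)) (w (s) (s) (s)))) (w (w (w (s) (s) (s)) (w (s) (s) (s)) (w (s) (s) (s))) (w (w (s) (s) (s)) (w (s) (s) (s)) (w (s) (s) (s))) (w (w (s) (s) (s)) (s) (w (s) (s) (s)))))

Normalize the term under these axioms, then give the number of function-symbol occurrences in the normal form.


size = 71

1. (r (q (m (w (s) (s) (s)) (p (h) (s)) (m (s) (u (h) (h)) (h)))) (p (u (p (u (h) (g (s) (s) (s))) (w (s) (s) (s))) (h)) (w (s) (w (s) (s) (s)) (w (s) (s) (s)))) (w (w (w (s) (s) (s)) (w (s) (s) (s)) (w (s) (s) (s))) (w (w (s) (s) (s)) (w (s) (s) (s)) (w (s) (s) (s))) (w (w (s) (s) (s)) (s) (w (s) (s) (s)))))  →  (r (q (m (w (s) (s) (s)) (p (h) (s)) (m (s) (h) (h)))) (p (u (p (u (h) (g (s) (s) (s))) (w (s) (s) (s))) (h)) (w (s) (w (s) (s) (s)) (w (s) (s) (s)))) (w (w (w (s) (s) (s)) (w (s) (s) (s)) (w (s) (s) (s))) (w (w (s) (s) (s)) (w (s) (s) (s)) (w (s) (s) (s))) (w (w (s) (s) (s)) (s) (w (s) (s) (s)))))
2. (r (q (m (w (s) (s) (s)) (p (h) (s)) (m (s) (h) (h)))) (p (u (p (u (h) (g (s) (s) (s))) (w (s) (s) (s))) (h)) (w (s) (w (s) (s) (s)) (w (s) (s) (s)))) (w (w (w (s) (s) (s)) (w (s) (s) (s)) (w (s) (s) (s))) (w (w (s) (s) (s)) (w (s) (s) (s)) (w (s) (s) (s))) (w (w (s) (s) (s)) (s) (w (s) (s) (s)))))  →  (r (q (m (w (s) (s) (s)) (p (h) (s)) (m (s) (h) (h)))) (p (p (u (h) (g (s) (s) (s))) (w (s) (s) (s))) (w (s) (w (s) (s) (s)) (w (s) (s) (s)))) (w (w (w (s) (s) (s)) (w (s) (s) (s)) (w (s) (s) (s))) (w (w (s) (s) (s)) (w (s) (s) (s)) (w (s) (s) (s))) (w (w (s) (s) (s)) (s) (w (s) (s) (s)))))
3. (r (q (m (w (s) (s) (s)) (p (h) (s)) (m (s) (h) (h)))) (p (p (u (h) (g (s) (s) (s))) (w (s) (s) (s))) (w (s) (w (s) (s) (s)) (w (s) (s) (s)))) (w (w (w (s) (s) (s)) (w (s) (s) (s)) (w (s) (s) (s))) (w (w (s) (s) (s)) (w (s) (s) (s)) (w (s) (s) (s))) (w (w (s) (s) (s)) (s) (w (s) (s) (s)))))  →  (r (q (m (w (s) (s) (s)) (p (h) (s)) (m (s) (h) (h)))) (p (p (g (s) (s) (s)) (w (s) (s) (s))) (w (s) (w (s) (s) (s)) (w (s) (s) (s)))) (w (w (w (s) (s) (s)) (w (s) (s) (s)) (w (s) (s) (s))) (w (w (s) (s) (s)) (w (s) (s) (s)) (w (s) (s) (s))) (w (w (s) (s) (s)) (s) (w (s) (s) (s)))))
normal form: (r (q (m (w (s) (s) (s)) (p (h) (s)) (m (s) (h) (h)))) (p (p (g (s) (s) (s)) (w (s) (s) (s))) (w (s) (w (s) (s) (s)) (w (s) (s) (s)))) (w (w (w (s) (s) (s)) (w (s) (s) (s)) (w (s) (s) (s))) (w (w (s) (s) (s)) (w (s) (s) (s)) (w (s) (s) (s))) (w (w (s) (s) (s)) (s) (w (s) (s) (s)))))
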